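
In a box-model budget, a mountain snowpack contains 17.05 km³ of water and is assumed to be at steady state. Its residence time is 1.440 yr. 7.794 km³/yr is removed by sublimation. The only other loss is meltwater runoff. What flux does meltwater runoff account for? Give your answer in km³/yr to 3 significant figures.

4.05 km³/yr

Total removal F = M/τ = 17.05 / 1.440 = 11.84 km³/yr.
Meltwater runoff = F − (7.794) = 11.84 − 7.794 = 4.046 km³/yr.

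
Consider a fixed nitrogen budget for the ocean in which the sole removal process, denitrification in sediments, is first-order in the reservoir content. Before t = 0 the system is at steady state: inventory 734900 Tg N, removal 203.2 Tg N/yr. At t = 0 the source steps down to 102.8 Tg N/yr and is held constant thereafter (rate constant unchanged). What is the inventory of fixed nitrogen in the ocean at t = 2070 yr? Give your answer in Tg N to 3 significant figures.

577000 Tg N

τ = M₀/F₀ = 734900/203.2 = 3617 yr; rate constant k = 1/τ.
New steady state M_∞ = F₁/k = F₁·τ = 102.8 × 3617 = 371790 Tg N.
M(t) = M_∞ + (M₀ − M_∞)·e^(−t/τ); t/τ = 2070/3617 = 0.5724, so e^(−t/τ) = 0.5642.
M(t) = 371790 + 363100 × 0.5642 = 576650 Tg N.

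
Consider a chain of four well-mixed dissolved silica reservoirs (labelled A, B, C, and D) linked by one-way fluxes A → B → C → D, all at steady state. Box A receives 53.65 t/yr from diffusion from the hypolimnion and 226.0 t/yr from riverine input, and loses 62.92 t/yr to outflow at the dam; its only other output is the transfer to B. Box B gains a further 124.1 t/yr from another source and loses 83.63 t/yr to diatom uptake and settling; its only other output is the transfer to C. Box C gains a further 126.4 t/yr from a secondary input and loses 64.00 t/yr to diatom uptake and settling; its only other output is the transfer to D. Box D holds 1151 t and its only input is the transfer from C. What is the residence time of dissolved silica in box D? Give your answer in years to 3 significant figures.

Box A: F(A→B) = (53.65 + 226.0) − 62.92 = 216.73 t/yr.
Box B: F(B→C) = (216.73 + 124.1) − 83.63 = 257.20 t/yr.
Box C: F(C→D) = (257.20 + 126.4) − 64.00 = 319.60 t/yr.
Box D throughput = its input = 319.60 t/yr; τ = 1151 / 319.60 = 3.601 yr.

3.60 yr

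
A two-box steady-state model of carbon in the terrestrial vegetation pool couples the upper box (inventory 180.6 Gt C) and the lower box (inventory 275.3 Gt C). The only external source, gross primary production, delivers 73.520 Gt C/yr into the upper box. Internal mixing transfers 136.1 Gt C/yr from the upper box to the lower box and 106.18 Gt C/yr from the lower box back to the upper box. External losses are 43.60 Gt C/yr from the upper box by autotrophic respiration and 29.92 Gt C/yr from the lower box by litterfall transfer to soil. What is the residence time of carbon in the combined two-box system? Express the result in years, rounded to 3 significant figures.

6.20 yr

For the system as a whole, the A↔B exchange is internal and contributes nothing to the throughput; only the external sinks remove mass.
M_total = 180.6 + 275.3 = 455.90 Gt C.
ΣF_external_out = 43.60 + 29.92 = 73.520 Gt C/yr.
τ = M_total / ΣF_ext = 455.90 / 73.520 = 6.201 yr.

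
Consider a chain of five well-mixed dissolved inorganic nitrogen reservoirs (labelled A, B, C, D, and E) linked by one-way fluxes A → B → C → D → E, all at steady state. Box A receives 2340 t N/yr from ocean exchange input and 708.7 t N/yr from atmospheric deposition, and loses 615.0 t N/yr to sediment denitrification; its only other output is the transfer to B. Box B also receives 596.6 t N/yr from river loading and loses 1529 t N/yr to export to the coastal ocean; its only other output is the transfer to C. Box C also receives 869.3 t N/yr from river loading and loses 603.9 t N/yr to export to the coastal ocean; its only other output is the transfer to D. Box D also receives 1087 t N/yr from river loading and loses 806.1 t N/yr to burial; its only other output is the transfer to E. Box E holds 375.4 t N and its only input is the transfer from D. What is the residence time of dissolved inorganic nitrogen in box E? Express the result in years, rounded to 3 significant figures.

0.183 yr

Box A: F(A→B) = (2340 + 708.7) − 615.0 = 2433.7 t N/yr.
Box B: F(B→C) = (2433.7 + 596.6) − 1529 = 1501.3 t N/yr.
Box C: F(C→D) = (1501.3 + 869.3) − 603.9 = 1766.7 t N/yr.
Box D: F(D→E) = (1766.7 + 1087) − 806.1 = 2047.6 t N/yr.
Box E throughput = its input = 2047.6 t N/yr; τ = 375.4 / 2047.6 = 0.1833 yr.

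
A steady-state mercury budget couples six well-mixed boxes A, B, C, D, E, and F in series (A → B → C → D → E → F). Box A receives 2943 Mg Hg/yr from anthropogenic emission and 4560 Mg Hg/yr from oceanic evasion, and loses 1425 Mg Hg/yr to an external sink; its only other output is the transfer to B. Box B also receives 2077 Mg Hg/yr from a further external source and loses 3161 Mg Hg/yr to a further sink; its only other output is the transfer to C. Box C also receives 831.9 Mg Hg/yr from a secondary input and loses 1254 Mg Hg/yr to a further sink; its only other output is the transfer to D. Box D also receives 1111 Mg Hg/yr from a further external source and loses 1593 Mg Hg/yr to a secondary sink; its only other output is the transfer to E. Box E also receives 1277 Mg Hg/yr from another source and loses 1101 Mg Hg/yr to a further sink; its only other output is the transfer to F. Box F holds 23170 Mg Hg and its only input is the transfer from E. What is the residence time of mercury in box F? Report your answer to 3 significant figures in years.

5.43 yr

Box A: F(A→B) = (2943 + 4560) − 1425 = 6078.0 Mg Hg/yr.
Box B: F(B→C) = (6078.0 + 2077) − 3161 = 4994.0 Mg Hg/yr.
Box C: F(C→D) = (4994.0 + 831.9) − 1254 = 4571.9 Mg Hg/yr.
Box D: F(D→E) = (4571.9 + 1111) − 1593 = 4089.9 Mg Hg/yr.
Box E: F(E→F) = (4089.9 + 1277) − 1101 = 4265.9 Mg Hg/yr.
Box F throughput = its input = 4265.9 Mg Hg/yr; τ = 23170 / 4265.9 = 5.431 yr.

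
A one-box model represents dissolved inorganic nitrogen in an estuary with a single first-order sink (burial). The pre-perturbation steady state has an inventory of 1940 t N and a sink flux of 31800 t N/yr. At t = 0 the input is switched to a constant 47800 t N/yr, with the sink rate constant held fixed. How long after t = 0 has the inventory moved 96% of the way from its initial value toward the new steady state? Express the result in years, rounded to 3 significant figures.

τ = M₀/F₀ = 1940/31800 = 0.06101 yr.
The remaining gap fraction is e^(−t/τ); 96% covered ⇒ e^(−t/τ) = 0.0400.
t = −τ ln(0.0400) = 0.06101 × 3.219 = 0.1964 yr.

0.196 yr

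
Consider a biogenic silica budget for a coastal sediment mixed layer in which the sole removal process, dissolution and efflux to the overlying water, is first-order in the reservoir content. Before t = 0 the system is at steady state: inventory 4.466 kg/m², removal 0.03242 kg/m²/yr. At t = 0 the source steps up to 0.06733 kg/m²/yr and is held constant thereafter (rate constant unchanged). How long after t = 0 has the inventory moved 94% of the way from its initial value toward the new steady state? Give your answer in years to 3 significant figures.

τ = M₀/F₀ = 4.466/0.03242 = 137.8 yr.
The remaining gap fraction is e^(−t/τ); 94% covered ⇒ e^(−t/τ) = 0.0600.
t = −τ ln(0.0600) = 137.8 × 2.813 = 387.6 yr.

388 yr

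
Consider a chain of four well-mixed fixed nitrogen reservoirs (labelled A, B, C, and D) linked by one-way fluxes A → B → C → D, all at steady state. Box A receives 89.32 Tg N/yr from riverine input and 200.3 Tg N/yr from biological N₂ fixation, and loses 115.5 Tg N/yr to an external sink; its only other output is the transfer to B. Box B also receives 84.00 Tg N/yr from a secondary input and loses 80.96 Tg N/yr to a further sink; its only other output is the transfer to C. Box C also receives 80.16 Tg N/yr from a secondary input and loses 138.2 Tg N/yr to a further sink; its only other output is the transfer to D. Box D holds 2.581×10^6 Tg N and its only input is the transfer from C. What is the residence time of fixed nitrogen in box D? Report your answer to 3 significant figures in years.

Box A: F(A→B) = (89.32 + 200.3) − 115.5 = 174.12 Tg N/yr.
Box B: F(B→C) = (174.12 + 84.00) − 80.96 = 177.16 Tg N/yr.
Box C: F(C→D) = (177.16 + 80.16) − 138.2 = 119.12 Tg N/yr.
Box D throughput = its input = 119.12 Tg N/yr; τ = 2.581×10^6 / 119.12 = 21670 yr.

21700 yr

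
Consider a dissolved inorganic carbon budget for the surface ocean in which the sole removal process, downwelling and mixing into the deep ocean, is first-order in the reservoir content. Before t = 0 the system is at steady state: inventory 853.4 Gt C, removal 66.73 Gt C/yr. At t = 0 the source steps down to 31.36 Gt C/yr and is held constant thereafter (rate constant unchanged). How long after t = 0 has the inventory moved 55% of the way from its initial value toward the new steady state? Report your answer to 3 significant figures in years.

10.2 yr

τ = M₀/F₀ = 853.4/66.73 = 12.79 yr.
The remaining gap fraction is e^(−t/τ); 55% covered ⇒ e^(−t/τ) = 0.450.
t = −τ ln(0.450) = 12.79 × 0.7985 = 10.21 yr.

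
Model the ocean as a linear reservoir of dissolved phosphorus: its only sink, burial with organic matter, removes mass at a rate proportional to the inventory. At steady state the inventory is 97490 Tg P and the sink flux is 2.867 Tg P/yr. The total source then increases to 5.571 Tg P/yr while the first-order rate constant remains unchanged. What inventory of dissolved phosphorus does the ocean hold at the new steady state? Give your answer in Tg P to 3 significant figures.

Rate constant k = F/M = 2.867 / 97490 = 2.941×10^-5 yr⁻¹.
At the new steady state, source = k·M_new ⇒ M_new = 5.571 / 2.941×10^-5 = 189400 Tg P.
(Equivalently M_new = M × F_new/F_old = 97490 × 5.571/2.867.)

189000 Tg P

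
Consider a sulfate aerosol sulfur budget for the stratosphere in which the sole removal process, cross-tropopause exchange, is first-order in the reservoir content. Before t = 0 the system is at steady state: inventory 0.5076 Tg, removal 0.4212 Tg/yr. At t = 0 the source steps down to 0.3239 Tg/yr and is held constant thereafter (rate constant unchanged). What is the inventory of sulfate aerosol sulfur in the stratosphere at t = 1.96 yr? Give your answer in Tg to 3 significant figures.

Residence time τ = M₀/F₀ = 1.205 yr. The eventual steady state is M_∞ = M₀·(F₁/F₀) = 0.5076 × 0.3239/0.4212 = 0.39034 Tg.
The anomaly ΔM(t) = M(t) − M_∞ decays as ΔM₀·e^(−t/τ) with ΔM₀ = 0.5076 − 0.39034 = 0.1173 Tg.
At t = 1.96 yr, e^(−t/τ) = e^(−1.626) = 0.1966, so ΔM = 0.02306 Tg and M = 0.39034 + 0.02306 = 0.41340 Tg.

0.413 Tg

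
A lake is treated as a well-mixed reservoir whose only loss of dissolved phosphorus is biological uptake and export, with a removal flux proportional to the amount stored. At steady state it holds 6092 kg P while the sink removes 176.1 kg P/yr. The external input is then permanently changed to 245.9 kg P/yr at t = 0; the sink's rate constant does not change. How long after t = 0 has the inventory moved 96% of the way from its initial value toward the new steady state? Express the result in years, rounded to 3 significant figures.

111 yr

τ = M₀/F₀ = 6092/176.1 = 34.59 yr.
The remaining gap fraction is e^(−t/τ); 96% covered ⇒ e^(−t/τ) = 0.0400.
t = −τ ln(0.0400) = 34.59 × 3.219 = 111.4 yr.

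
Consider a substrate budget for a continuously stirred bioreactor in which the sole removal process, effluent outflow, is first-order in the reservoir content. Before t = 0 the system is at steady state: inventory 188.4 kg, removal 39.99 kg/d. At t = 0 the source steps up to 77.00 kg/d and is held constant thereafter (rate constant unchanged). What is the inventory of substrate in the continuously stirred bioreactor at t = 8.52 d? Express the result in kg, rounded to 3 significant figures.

τ = M₀/F₀ = 188.4/39.99 = 4.711 d; rate constant k = 1/τ.
New steady state M_∞ = F₁/k = F₁·τ = 77.00 × 4.711 = 362.76 kg.
M(t) = M_∞ + (M₀ − M_∞)·e^(−t/τ); t/τ = 8.52/4.711 = 1.808, so e^(−t/τ) = 0.1639.
M(t) = 362.76 − 174.4 × 0.1639 = 334.18 kg.

334 kg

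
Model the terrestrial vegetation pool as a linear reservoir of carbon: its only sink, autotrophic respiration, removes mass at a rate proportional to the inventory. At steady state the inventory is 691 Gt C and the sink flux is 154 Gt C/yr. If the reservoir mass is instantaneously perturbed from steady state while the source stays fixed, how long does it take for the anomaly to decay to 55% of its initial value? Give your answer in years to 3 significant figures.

For a linear reservoir the anomaly decays as exp(−t/τ) with τ = M/F = 691/154 = 4.487 yr.
exp(−t/τ) = 0.55 ⇒ t = −τ ln(0.55) = 4.487 × 0.5978 = 2.683 yr.

2.68 yr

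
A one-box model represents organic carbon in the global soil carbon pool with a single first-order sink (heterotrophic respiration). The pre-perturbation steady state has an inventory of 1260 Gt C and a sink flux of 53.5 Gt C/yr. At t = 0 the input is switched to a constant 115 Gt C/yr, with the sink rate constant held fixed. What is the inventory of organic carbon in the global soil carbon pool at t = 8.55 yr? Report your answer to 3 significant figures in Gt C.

1700 Gt C

Residence time τ = M₀/F₀ = 23.55 yr. The eventual steady state is M_∞ = M₀·(F₁/F₀) = 1260 × 115/53.5 = 2708.4 Gt C.
The anomaly ΔM(t) = M(t) − M_∞ decays as ΔM₀·e^(−t/τ) with ΔM₀ = 1260 − 2708.4 = −1448 Gt C.
At t = 8.55 yr, e^(−t/τ) = e^(−0.3630) = 0.6956, so ΔM = −1007 Gt C and M = 2708.4 − 1007 = 1701.0 Gt C.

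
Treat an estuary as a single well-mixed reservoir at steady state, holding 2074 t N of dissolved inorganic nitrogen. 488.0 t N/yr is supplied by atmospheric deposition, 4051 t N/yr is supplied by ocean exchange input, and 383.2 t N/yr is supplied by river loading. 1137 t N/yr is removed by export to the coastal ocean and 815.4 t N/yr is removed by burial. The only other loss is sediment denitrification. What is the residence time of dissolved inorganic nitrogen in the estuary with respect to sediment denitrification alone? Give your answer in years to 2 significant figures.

0.70 yr

At steady state ΣF_in = ΣF_out.
ΣF_in = 488.0 + 4051 + 383.2 = 4922.2 t N/yr.
Sediment denitrification flux = ΣF_in − (1137 + 815.4) = 4922.2 − 1952 = 2970 t N/yr.
τ = M / F = 2074 / 2970 = 0.6984 yr.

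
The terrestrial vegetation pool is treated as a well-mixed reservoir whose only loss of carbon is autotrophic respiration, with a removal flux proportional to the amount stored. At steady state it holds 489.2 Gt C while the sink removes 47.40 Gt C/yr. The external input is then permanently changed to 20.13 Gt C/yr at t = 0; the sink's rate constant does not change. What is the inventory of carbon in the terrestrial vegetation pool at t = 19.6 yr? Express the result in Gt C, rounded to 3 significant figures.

τ = M₀/F₀ = 489.2/47.40 = 10.32 yr; rate constant k = 1/τ.
New steady state M_∞ = F₁/k = F₁·τ = 20.13 × 10.32 = 207.76 Gt C.
M(t) = M_∞ + (M₀ − M_∞)·e^(−t/τ); t/τ = 19.6/10.32 = 1.899, so e^(−t/τ) = 0.1497.
M(t) = 207.76 + 281.4 × 0.1497 = 249.89 Gt C.

250 Gt C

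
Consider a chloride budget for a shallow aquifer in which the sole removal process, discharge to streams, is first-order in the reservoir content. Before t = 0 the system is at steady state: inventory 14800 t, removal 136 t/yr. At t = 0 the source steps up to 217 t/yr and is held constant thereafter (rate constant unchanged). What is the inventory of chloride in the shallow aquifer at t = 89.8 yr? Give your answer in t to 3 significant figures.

19800 t

The sink rate constant is k = F₀/M₀ = 136/14800 = 0.009189 yr⁻¹.
Solving dM/dt = F₁ − kM with M(0) = M₀ gives M(t) = F₁/k + (M₀ − F₁/k)·e^(−kt).
F₁/k = 217/0.009189 = 23615 t; kt = 0.009189 × 89.8 = 0.8252, e^(−kt) = 0.4382.
M(89.8) = 23615 + (14800 − 23615) × 0.4382 = 23615 − 3862 = 19753 t.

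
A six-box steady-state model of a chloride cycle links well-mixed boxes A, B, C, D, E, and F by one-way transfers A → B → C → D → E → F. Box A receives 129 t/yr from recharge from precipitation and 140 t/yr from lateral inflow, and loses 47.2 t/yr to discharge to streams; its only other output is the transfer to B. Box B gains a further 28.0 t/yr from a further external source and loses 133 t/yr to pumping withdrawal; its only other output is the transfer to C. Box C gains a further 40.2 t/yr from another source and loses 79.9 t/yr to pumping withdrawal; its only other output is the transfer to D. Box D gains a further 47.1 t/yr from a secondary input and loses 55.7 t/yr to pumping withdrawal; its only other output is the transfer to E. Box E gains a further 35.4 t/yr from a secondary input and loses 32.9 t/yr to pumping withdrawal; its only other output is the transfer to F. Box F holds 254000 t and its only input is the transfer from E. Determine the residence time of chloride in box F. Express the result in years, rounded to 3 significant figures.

Box A: F(A→B) = (129 + 140) − 47.2 = 221.80 t/yr.
Box B: F(B→C) = (221.80 + 28.0) − 133 = 116.80 t/yr.
Box C: F(C→D) = (116.80 + 40.2) − 79.9 = 77.100 t/yr.
Box D: F(D→E) = (77.100 + 47.1) − 55.7 = 68.500 t/yr.
Box E: F(E→F) = (68.500 + 35.4) − 32.9 = 71.000 t/yr.
Box F throughput = its input = 71.000 t/yr; τ = 254000 / 71.000 = 3577 yr.

3580 yr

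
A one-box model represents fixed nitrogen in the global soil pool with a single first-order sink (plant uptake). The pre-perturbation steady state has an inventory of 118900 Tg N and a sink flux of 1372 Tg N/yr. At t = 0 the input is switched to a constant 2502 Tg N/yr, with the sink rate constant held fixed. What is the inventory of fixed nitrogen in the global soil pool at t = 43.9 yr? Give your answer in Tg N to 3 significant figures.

The sink rate constant is k = F₀/M₀ = 1372/118900 = 0.01154 yr⁻¹.
Solving dM/dt = F₁ − kM with M(0) = M₀ gives M(t) = F₁/k + (M₀ − F₁/k)·e^(−kt).
F₁/k = 2502/0.01154 = 216830 Tg N; kt = 0.01154 × 43.9 = 0.5066, e^(−kt) = 0.6026.
M(43.9) = 216830 + (118900 − 216830) × 0.6026 = 216830 − 59010 = 157820 Tg N.

158000 Tg N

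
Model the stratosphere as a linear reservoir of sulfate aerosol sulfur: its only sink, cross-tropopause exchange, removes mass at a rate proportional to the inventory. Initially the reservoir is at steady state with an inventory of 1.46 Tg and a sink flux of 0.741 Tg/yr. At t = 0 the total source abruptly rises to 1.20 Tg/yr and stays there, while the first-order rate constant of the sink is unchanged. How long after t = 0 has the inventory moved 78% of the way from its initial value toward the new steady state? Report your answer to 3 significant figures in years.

τ = M₀/F₀ = 1.46/0.741 = 1.970 yr.
The remaining gap fraction is e^(−t/τ); 78% covered ⇒ e^(−t/τ) = 0.220.
t = −τ ln(0.220) = 1.970 × 1.514 = 2.983 yr.

2.98 yr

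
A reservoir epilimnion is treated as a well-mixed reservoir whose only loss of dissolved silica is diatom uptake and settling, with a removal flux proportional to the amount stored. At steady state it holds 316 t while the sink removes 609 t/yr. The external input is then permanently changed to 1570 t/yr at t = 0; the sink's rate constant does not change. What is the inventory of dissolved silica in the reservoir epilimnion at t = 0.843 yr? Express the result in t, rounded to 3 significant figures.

716 t

Residence time τ = M₀/F₀ = 0.5189 yr. The eventual steady state is M_∞ = M₀·(F₁/F₀) = 316 × 1570/609 = 814.65 t.
The anomaly ΔM(t) = M(t) − M_∞ decays as ΔM₀·e^(−t/τ) with ΔM₀ = 316 − 814.65 = −498.6 t.
At t = 0.843 yr, e^(−t/τ) = e^(−1.625) = 0.1970, so ΔM = −98.22 t and M = 814.65 − 98.22 = 716.42 t.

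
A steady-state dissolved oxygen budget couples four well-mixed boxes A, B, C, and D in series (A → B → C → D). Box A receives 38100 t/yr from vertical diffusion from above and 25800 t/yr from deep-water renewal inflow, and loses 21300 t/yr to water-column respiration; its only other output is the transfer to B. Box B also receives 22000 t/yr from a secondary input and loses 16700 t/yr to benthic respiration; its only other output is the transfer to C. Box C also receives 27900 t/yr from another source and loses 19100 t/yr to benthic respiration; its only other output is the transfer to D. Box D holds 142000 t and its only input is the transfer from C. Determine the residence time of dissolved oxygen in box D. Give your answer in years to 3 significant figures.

Box A: F(A→B) = (38100 + 25800) − 21300 = 42600 t/yr.
Box B: F(B→C) = (42600 + 22000) − 16700 = 47900 t/yr.
Box C: F(C→D) = (47900 + 27900) − 19100 = 56700 t/yr.
Box D throughput = its input = 56700 t/yr; τ = 142000 / 56700 = 2.504 yr.

2.50 yr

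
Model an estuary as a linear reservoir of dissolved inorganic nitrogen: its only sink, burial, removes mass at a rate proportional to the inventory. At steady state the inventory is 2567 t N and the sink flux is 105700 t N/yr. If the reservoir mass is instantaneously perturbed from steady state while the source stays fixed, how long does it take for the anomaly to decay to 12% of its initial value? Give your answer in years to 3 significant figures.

0.0515 yr

For a linear reservoir the anomaly decays as exp(−t/τ) with τ = M/F = 2567/105700 = 0.02429 yr.
exp(−t/τ) = 0.12 ⇒ t = −τ ln(0.12) = 0.02429 × 2.120 = 0.05149 yr.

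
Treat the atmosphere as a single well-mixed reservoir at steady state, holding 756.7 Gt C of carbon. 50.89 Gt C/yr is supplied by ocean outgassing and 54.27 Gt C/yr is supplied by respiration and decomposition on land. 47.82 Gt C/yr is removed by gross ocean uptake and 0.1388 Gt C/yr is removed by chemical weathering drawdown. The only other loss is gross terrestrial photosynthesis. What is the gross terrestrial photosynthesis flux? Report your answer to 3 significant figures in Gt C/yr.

57.2 Gt C/yr

At steady state ΣF_in = ΣF_out.
ΣF_in = 50.89 + 54.27 = 105.16 Gt C/yr.
Gross terrestrial photosynthesis flux = ΣF_in − (47.82 + 0.1388) = 105.16 − 47.96 = 57.20 Gt C/yr.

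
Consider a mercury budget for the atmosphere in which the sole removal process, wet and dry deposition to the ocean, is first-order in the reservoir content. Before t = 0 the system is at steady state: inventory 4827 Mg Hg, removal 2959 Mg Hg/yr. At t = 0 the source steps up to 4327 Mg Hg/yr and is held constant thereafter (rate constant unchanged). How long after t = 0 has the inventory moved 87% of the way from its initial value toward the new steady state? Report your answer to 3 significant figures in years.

τ = M₀/F₀ = 4827/2959 = 1.631 yr.
The remaining gap fraction is e^(−t/τ); 87% covered ⇒ e^(−t/τ) = 0.130.
t = −τ ln(0.130) = 1.631 × 2.040 = 3.328 yr.

3.33 yr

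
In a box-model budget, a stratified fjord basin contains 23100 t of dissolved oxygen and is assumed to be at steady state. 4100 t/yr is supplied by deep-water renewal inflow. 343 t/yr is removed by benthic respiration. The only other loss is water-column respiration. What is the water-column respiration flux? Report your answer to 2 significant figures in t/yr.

3800 t/yr

At steady state ΣF_in = ΣF_out.
ΣF_in = 4100.0 t/yr.
Water-column respiration flux = ΣF_in − (343) = 4100.0 − 343.0 = 3757 t/yr.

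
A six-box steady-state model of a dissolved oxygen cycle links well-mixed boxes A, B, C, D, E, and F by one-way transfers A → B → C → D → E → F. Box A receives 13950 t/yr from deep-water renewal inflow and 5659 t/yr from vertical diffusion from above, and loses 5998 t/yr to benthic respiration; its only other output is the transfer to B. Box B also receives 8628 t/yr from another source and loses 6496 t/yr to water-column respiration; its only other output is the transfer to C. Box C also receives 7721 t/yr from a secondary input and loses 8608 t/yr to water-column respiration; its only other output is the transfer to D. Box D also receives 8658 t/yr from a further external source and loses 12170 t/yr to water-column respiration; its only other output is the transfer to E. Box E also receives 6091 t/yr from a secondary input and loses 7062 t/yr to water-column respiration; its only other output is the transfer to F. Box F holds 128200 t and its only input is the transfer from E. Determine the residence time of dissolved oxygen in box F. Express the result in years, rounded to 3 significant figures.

12.4 yr

Box A: F(A→B) = (13950 + 5659) − 5998 = 13611 t/yr.
Box B: F(B→C) = (13611 + 8628) − 6496 = 15743 t/yr.
Box C: F(C→D) = (15743 + 7721) − 8608 = 14856 t/yr.
Box D: F(D→E) = (14856 + 8658) − 12170 = 11344 t/yr.
Box E: F(E→F) = (11344 + 6091) − 7062 = 10373 t/yr.
Box F throughput = its input = 10373 t/yr; τ = 128200 / 10373 = 12.36 yr.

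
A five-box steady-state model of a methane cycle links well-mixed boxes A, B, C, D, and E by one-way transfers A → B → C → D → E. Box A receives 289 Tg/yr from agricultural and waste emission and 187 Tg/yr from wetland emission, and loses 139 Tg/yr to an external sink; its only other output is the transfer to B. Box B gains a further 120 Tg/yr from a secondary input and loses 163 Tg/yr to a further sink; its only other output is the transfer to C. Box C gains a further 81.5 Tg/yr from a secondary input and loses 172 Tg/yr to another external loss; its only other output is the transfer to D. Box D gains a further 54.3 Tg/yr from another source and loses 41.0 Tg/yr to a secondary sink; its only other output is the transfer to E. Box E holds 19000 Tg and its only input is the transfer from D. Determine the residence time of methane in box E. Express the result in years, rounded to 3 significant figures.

87.6 yr

Box A: F(A→B) = (289 + 187) − 139 = 337.00 Tg/yr.
Box B: F(B→C) = (337.00 + 120) − 163 = 294.00 Tg/yr.
Box C: F(C→D) = (294.00 + 81.5) − 172 = 203.50 Tg/yr.
Box D: F(D→E) = (203.50 + 54.3) − 41.0 = 216.80 Tg/yr.
Box E throughput = its input = 216.80 Tg/yr; τ = 19000 / 216.80 = 87.64 yr.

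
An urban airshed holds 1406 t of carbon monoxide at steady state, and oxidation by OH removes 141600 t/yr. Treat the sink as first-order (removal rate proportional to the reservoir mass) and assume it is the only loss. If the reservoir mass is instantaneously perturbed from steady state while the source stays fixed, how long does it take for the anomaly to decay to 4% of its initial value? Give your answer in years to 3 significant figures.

0.0320 yr

For a linear reservoir the anomaly decays as exp(−t/τ) with τ = M/F = 1406/141600 = 0.009929 yr.
exp(−t/τ) = 0.04 ⇒ t = −τ ln(0.04) = 0.009929 × 3.219 = 0.03196 yr.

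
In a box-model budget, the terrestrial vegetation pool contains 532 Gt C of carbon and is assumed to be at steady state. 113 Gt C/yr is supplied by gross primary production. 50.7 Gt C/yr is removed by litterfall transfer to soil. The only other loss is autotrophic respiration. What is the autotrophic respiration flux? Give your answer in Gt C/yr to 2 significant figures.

At steady state ΣF_in = ΣF_out.
ΣF_in = 113.00 Gt C/yr.
Autotrophic respiration flux = ΣF_in − (50.7) = 113.00 − 50.70 = 62.30 Gt C/yr.

62 Gt C/yr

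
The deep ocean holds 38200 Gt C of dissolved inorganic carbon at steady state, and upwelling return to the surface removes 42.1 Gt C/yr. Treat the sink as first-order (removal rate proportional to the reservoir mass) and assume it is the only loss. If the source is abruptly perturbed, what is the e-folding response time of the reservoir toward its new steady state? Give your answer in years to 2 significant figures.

For a linear reservoir the response time equals the residence time τ = M/F.
τ = 38200 / 42.1 = 907.4 yr.

910 yr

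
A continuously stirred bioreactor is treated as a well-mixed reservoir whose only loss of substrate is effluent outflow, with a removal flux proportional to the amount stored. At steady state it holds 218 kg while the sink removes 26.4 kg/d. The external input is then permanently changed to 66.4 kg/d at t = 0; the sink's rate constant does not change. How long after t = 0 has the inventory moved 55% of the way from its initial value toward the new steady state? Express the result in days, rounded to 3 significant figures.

τ = M₀/F₀ = 218/26.4 = 8.258 d.
The remaining gap fraction is e^(−t/τ); 55% covered ⇒ e^(−t/τ) = 0.450.
t = −τ ln(0.450) = 8.258 × 0.7985 = 6.594 d.

6.59 d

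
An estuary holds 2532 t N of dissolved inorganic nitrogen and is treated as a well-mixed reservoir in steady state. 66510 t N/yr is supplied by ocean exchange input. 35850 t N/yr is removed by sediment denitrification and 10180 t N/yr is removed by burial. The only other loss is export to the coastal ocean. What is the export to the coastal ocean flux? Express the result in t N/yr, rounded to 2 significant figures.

At steady state ΣF_in = ΣF_out.
ΣF_in = 66510 t N/yr.
Export to the coastal ocean flux = ΣF_in − (35850 + 10180) = 66510 − 46030 = 20480 t N/yr.

20000 t N/yr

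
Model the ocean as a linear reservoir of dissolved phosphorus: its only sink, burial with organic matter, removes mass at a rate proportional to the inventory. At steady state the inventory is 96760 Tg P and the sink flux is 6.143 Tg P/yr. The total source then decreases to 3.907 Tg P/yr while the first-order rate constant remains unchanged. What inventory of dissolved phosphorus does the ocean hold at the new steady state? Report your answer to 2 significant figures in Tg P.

62000 Tg P

Rate constant k = F/M = 6.143 / 96760 = 6.349×10^-5 yr⁻¹.
At the new steady state, source = k·M_new ⇒ M_new = 3.907 / 6.349×10^-5 = 61540 Tg P.
(Equivalently M_new = M × F_new/F_old = 96760 × 3.907/6.143.)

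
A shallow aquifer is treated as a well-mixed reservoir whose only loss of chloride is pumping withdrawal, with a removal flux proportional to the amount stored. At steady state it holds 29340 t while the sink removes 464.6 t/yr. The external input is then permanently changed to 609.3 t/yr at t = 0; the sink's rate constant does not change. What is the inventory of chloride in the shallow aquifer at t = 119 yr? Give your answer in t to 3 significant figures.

Residence time τ = M₀/F₀ = 63.15 yr. The eventual steady state is M_∞ = M₀·(F₁/F₀) = 29340 × 609.3/464.6 = 38478 t.
The anomaly ΔM(t) = M(t) − M_∞ decays as ΔM₀·e^(−t/τ) with ΔM₀ = 29340 − 38478 = −9138 t.
At t = 119 yr, e^(−t/τ) = e^(−1.884) = 0.1519, so ΔM = −1388 t and M = 38478 − 1388 = 37090 t.

37100 t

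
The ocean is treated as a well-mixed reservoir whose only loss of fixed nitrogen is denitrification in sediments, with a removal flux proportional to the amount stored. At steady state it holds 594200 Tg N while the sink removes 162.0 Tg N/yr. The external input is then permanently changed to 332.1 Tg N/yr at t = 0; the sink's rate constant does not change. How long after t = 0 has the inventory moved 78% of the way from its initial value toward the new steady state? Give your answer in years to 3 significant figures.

τ = M₀/F₀ = 594200/162.0 = 3668 yr.
The remaining gap fraction is e^(−t/τ); 78% covered ⇒ e^(−t/τ) = 0.220.
t = −τ ln(0.220) = 3668 × 1.514 = 5554 yr.

5550 yr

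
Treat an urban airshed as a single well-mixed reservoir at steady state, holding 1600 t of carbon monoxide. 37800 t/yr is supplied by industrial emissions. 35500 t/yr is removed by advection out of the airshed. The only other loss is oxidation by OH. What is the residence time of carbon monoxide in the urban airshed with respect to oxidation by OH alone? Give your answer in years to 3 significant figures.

0.696 yr

At steady state ΣF_in = ΣF_out.
ΣF_in = 37800 t/yr.
Oxidation by OH flux = ΣF_in − (35500) = 37800 − 35500 = 2300 t/yr.
τ = M / F = 1600 / 2300 = 0.6957 yr.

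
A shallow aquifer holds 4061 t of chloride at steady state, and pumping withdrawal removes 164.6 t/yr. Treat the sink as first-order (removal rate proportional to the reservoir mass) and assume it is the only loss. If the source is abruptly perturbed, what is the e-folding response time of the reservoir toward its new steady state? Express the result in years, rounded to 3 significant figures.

For a linear reservoir the response time equals the residence time τ = M/F.
τ = 4061 / 164.6 = 24.67 yr.

24.7 yr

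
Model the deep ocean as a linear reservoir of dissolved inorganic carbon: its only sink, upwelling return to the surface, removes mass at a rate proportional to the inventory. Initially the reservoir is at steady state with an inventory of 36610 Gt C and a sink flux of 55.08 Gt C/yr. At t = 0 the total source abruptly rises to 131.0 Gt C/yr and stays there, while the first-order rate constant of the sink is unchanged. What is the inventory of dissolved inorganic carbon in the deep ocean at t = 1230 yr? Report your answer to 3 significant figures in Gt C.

79100 Gt C

The sink rate constant is k = F₀/M₀ = 55.08/36610 = 0.001505 yr⁻¹.
Solving dM/dt = F₁ − kM with M(0) = M₀ gives M(t) = F₁/k + (M₀ − F₁/k)·e^(−kt).
F₁/k = 131.0/0.001505 = 87072 Gt C; kt = 0.001505 × 1230 = 1.851, e^(−kt) = 0.1572.
M(1230) = 87072 + (36610 − 87072) × 0.1572 = 87072 − 7930 = 79142 Gt C.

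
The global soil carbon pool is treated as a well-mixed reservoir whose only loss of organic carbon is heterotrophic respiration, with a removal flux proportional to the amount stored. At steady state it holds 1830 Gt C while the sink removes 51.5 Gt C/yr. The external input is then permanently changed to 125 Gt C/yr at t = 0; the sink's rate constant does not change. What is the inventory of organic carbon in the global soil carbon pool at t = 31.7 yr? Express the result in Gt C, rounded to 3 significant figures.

The sink rate constant is k = F₀/M₀ = 51.5/1830 = 0.02814 yr⁻¹.
Solving dM/dt = F₁ − kM with M(0) = M₀ gives M(t) = F₁/k + (M₀ − F₁/k)·e^(−kt).
F₁/k = 125/0.02814 = 4441.7 Gt C; kt = 0.02814 × 31.7 = 0.8921, e^(−kt) = 0.4098.
M(31.7) = 4441.7 + (1830 − 4441.7) × 0.4098 = 4441.7 − 1070 = 3371.5 Gt C.

3370 Gt C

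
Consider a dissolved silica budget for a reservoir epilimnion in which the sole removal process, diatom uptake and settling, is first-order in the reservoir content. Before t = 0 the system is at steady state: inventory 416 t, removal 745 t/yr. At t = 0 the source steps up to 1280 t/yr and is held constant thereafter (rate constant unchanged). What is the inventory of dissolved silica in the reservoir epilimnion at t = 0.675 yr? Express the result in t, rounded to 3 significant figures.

626 t

Residence time τ = M₀/F₀ = 0.5584 yr. The eventual steady state is M_∞ = M₀·(F₁/F₀) = 416 × 1280/745 = 714.74 t.
The anomaly ΔM(t) = M(t) − M_∞ decays as ΔM₀·e^(−t/τ) with ΔM₀ = 416 − 714.74 = −298.7 t.
At t = 0.675 yr, e^(−t/τ) = e^(−1.209) = 0.2985, so ΔM = −89.19 t and M = 714.74 − 89.19 = 625.55 t.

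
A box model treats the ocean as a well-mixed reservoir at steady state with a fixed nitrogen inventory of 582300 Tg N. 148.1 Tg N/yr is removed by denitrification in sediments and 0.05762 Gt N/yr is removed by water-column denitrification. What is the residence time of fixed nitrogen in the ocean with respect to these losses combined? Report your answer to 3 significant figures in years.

2830 yr

Convert the water-column denitrification flux: 0.05762 Gt N/yr = 57.62 Tg N/yr.
Total removal = 148.1 + 57.62 = 205.72 Tg N/yr.
τ = M / ΣF_out = 582300 / 205.72 = 2831 yr.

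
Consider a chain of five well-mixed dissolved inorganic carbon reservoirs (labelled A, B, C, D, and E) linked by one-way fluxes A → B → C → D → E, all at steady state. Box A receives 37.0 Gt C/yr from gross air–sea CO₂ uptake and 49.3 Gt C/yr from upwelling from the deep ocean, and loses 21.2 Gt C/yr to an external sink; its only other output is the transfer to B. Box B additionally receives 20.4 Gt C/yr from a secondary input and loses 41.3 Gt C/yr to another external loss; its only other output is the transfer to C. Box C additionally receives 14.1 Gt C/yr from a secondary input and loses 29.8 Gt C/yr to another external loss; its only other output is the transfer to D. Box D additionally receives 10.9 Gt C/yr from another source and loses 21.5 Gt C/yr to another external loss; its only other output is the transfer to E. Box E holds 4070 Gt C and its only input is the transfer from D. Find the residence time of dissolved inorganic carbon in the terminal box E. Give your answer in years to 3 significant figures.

Box A: F(A→B) = (37.0 + 49.3) − 21.2 = 65.100 Gt C/yr.
Box B: F(B→C) = (65.100 + 20.4) − 41.3 = 44.200 Gt C/yr.
Box C: F(C→D) = (44.200 + 14.1) − 29.8 = 28.500 Gt C/yr.
Box D: F(D→E) = (28.500 + 10.9) − 21.5 = 17.900 Gt C/yr.
Box E throughput = its input = 17.900 Gt C/yr; τ = 4070 / 17.900 = 227.4 yr.

227 yr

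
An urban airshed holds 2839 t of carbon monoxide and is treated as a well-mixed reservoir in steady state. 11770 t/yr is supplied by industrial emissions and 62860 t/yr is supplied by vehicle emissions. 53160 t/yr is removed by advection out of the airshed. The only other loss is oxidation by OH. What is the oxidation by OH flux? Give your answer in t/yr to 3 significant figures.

At steady state ΣF_in = ΣF_out.
ΣF_in = 11770 + 62860 = 74630 t/yr.
Oxidation by OH flux = ΣF_in − (53160) = 74630 − 53160 = 21470 t/yr.

21500 t/yr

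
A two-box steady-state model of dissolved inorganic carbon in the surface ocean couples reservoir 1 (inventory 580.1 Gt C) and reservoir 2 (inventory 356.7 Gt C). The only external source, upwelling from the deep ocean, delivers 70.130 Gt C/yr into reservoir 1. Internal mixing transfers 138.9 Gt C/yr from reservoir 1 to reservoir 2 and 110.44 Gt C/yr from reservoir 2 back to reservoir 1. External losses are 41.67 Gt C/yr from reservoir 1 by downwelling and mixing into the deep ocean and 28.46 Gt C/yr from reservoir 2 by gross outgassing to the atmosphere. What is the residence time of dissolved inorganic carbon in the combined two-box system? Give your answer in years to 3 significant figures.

13.4 yr

Residence time in the combined system uses the total inventory and the total *external* removal — internal exchanges between the two boxes cancel.
M_total = 580.1 + 356.7 = 936.80 Gt C.
ΣF_external_out = 41.67 + 28.46 = 70.130 Gt C/yr.
τ = M_total / ΣF_ext = 936.80 / 70.130 = 13.36 yr.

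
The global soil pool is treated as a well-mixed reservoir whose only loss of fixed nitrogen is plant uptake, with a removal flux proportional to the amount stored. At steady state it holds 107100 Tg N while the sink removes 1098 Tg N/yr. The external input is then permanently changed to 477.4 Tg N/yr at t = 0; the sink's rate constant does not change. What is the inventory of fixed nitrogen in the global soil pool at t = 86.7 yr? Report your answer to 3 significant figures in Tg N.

Residence time τ = M₀/F₀ = 97.54 yr. The eventual steady state is M_∞ = M₀·(F₁/F₀) = 107100 × 477.4/1098 = 46566 Tg N.
The anomaly ΔM(t) = M(t) − M_∞ decays as ΔM₀·e^(−t/τ) with ΔM₀ = 107100 − 46566 = 60530 Tg N.
At t = 86.7 yr, e^(−t/τ) = e^(−0.8889) = 0.4111, so ΔM = 24890 Tg N and M = 46566 + 24890 = 71453 Tg N.

71500 Tg N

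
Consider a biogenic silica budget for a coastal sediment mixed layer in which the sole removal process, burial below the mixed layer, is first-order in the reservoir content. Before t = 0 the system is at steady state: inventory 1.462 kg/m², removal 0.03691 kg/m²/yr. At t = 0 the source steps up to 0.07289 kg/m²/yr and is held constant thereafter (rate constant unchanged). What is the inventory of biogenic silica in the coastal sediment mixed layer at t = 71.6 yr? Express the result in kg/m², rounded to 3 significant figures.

τ = M₀/F₀ = 1.462/0.03691 = 39.61 yr; rate constant k = 1/τ.
New steady state M_∞ = F₁/k = F₁·τ = 0.07289 × 39.61 = 2.8872 kg/m².
M(t) = M_∞ + (M₀ − M_∞)·e^(−t/τ); t/τ = 71.6/39.61 = 1.808, so e^(−t/τ) = 0.1640.
M(t) = 2.8872 − 1.425 × 0.1640 = 2.6534 kg/m².

2.65 kg/m²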